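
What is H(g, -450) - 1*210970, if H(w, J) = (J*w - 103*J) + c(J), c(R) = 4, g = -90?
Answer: -124116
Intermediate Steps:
H(w, J) = 4 - 103*J + J*w (H(w, J) = (J*w - 103*J) + 4 = (-103*J + J*w) + 4 = 4 - 103*J + J*w)
H(g, -450) - 1*210970 = (4 - 103*(-450) - 450*(-90)) - 1*210970 = (4 + 46350 + 40500) - 210970 = 86854 - 210970 = -124116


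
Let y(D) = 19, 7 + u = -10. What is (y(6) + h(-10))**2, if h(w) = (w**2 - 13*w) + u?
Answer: 53824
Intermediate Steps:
u = -17 (u = -7 - 10 = -17)
h(w) = -17 + w**2 - 13*w (h(w) = (w**2 - 13*w) - 17 = -17 + w**2 - 13*w)
(y(6) + h(-10))**2 = (19 + (-17 + (-10)**2 - 13*(-10)))**2 = (19 + (-17 + 100 + 130))**2 = (19 + 213)**2 = 232**2 = 53824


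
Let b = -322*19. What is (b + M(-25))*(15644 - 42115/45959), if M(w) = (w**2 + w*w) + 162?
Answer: -3383333903586/45959 ≈ -7.3616e+7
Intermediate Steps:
M(w) = 162 + 2*w**2 (M(w) = (w**2 + w**2) + 162 = 2*w**2 + 162 = 162 + 2*w**2)
b = -6118
(b + M(-25))*(15644 - 42115/45959) = (-6118 + (162 + 2*(-25)**2))*(15644 - 42115/45959) = (-6118 + (162 + 2*625))*(15644 - 42115*1/45959) = (-6118 + (162 + 1250))*(15644 - 42115/45959) = (-6118 + 1412)*(718940481/45959) = -4706*718940481/45959 = -3383333903586/45959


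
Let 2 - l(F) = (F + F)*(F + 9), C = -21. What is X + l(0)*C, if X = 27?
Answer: -15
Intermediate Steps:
l(F) = 2 - 2*F*(9 + F) (l(F) = 2 - (F + F)*(F + 9) = 2 - 2*F*(9 + F))
X + l(0)*C = 27 + (2 - 18*0 - 2*0²)*(-21) = 27 + (2 + 0 - 2*0)*(-21) = 27 + (2 + 0 + 0)*(-21) = 27 + 2*(-21) = 27 - 42 = -15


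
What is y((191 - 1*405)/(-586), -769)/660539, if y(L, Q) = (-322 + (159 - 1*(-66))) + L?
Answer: -234/1599487 ≈ -0.00014630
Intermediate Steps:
y(L, Q) = -97 + L (y(L, Q) = (-322 + (159 + 66)) + L = (-322 + 225) + L = -97 + L)
y((191 - 1*405)/(-586), -769)/660539 = (-97 + (191 - 1*405)/(-586))/660539 = (-97 + (191 - 405)*(-1/586))*(1/660539) = (-97 - 214*(-1/586))*(1/660539) = (-97 + 107/293)*(1/660539) = -28314/293*1/660539 = -234/1599487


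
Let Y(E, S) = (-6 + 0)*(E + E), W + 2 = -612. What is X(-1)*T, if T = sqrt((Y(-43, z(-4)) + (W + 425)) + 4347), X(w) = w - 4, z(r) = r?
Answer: -5*sqrt(4674) ≈ -341.83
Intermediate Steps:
W = -614 (W = -2 - 612 = -614)
Y(E, S) = -12*E
X(w) = -4 + w
T = sqrt(4674) (T = sqrt((-12*(-43) + (-614 + 425)) + 4347) = sqrt((516 - 189) + 4347) = sqrt(327 + 4347) = sqrt(4674) ≈ 68.367)
X(-1)*T = (-4 - 1)*sqrt(4674) = -5*sqrt(4674)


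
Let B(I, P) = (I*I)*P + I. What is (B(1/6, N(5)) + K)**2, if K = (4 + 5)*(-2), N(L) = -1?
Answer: 413449/1296 ≈ 319.02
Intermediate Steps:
B(I, P) = I + P*I**2 (B(I, P) = I**2*P + I = P*I**2 + I = I + P*I**2)
K = -18 (K = 9*(-2) = -18)
(B(1/6, N(5)) + K)**2 = ((1/6)*(1 + (1/6)*(-1)) - 18)**2 = ((1*(1/6))*(1 + (1*(1/6))*(-1)) - 18)**2 = ((1 + (1/6)*(-1))/6 - 18)**2 = ((1 - 1/6)/6 - 18)**2 = ((1/6)*(5/6) - 18)**2 = (5/36 - 18)**2 = (-643/36)**2 = 413449/1296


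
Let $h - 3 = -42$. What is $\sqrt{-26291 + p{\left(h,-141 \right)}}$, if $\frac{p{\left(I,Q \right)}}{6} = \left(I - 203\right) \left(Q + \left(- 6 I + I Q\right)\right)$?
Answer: $5 i \sqrt{325835} \approx 2854.1 i$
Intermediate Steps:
$h = -39$ ($h = 3 - 42 = -39$)
$p{\left(I,Q \right)} = 6 \left(-203 + I\right) \left(Q - 6 I + I Q\right)$ ($p{\left(I,Q \right)} = 6 \left(I - 203\right) \left(Q + \left(- 6 I + I Q\right)\right) = 6 \left(-203 + I\right) \left(Q - 6 I + I Q\right)$)
$\sqrt{-26291 + p{\left(h,-141 \right)}} = \sqrt{-26291 - \left(113274 + 1341522 + 6664788\right)} = \sqrt{-26291 - \left(6832818 + 1286766\right)} = \sqrt{-26291 - 8119584} = \sqrt{-8145875} = 5 i \sqrt{325835}$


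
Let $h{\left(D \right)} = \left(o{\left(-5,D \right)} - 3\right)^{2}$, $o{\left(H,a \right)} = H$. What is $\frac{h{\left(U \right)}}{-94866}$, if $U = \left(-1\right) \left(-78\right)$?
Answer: $- \frac{32}{47433} \approx -0.00067464$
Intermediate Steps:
$U = 78$
$h{\left(D \right)} = 64$ ($h{\left(D \right)} = \left(-5 - 3\right)^{2} = \left(-8\right)^{2} = 64$)
$\frac{h{\left(U \right)}}{-94866} = \frac{64}{-94866} = 64 \left(- \frac{1}{94866}\right) = - \frac{32}{47433}$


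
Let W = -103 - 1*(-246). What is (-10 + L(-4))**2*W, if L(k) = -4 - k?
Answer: 14300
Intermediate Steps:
W = 143 (W = -103 + 246 = 143)
(-10 + L(-4))**2*W = (-10 + (-4 - 1*(-4)))**2*143 = (-10 + (-4 + 4))**2*143 = (-10 + 0)**2*143 = (-10)**2*143 = 100*143 = 14300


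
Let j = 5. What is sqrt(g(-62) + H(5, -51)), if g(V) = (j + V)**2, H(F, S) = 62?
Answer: sqrt(3311) ≈ 57.541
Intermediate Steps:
g(V) = (5 + V)**2
sqrt(g(-62) + H(5, -51)) = sqrt((5 - 62)**2 + 62) = sqrt((-57)**2 + 62) = sqrt(3249 + 62) = sqrt(3311)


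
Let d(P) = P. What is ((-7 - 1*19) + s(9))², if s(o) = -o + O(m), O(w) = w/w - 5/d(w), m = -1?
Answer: 841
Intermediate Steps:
O(w) = 1 - 5/w (O(w) = w/w - 5/w = 1 - 5/w)
s(o) = 6 - o (s(o) = -o + (-5 - 1)/(-1) = -o - 1*(-6) = -o + 6 = 6 - o)
((-7 - 1*19) + s(9))² = ((-7 - 1*19) + (6 - 1*9))² = ((-7 - 19) + (6 - 9))² = (-26 - 3)² = (-29)² = 841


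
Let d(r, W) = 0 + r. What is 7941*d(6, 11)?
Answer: 47646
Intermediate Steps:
d(r, W) = r
7941*d(6, 11) = 7941*6 = 47646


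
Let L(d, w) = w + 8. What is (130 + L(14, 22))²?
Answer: 25600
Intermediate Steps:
L(d, w) = 8 + w
(130 + L(14, 22))² = (130 + (8 + 22))² = (130 + 30)² = 160² = 25600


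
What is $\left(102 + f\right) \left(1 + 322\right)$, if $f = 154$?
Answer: $82688$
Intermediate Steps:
$\left(102 + f\right) \left(1 + 322\right) = \left(102 + 154\right) \left(1 + 322\right) = 256 \cdot 323 = 82688$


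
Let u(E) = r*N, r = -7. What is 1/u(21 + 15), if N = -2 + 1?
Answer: ⅐ ≈ 0.14286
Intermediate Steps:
N = -1
u(E) = 7 (u(E) = -7*(-1) = 7)
1/u(21 + 15) = 1/7 = ⅐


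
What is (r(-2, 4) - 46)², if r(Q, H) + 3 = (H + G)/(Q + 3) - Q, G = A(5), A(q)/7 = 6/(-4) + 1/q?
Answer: 271441/100 ≈ 2714.4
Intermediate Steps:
A(q) = -21/2 + 7/q (A(q) = 7*(6/(-4) + 1/q) = 7*(6*(-¼) + 1/q) = 7*(-3/2 + 1/q) = -21/2 + 7/q)
G = -91/10 (G = -21/2 + 7/5 = -91/10 ≈ -9.1000)
r(Q, H) = -3 - Q + (-91/10 + H)/(3 + Q) (r(Q, H) = -3 + ((H - 91/10)/(Q + 3) - Q) = -3 + ((-91/10 + H)/(3 + Q) - Q) = -3 + (-Q + (-91/10 + H)/(3 + Q)) = -3 - Q + (-91/10 + H)/(3 + Q))
(r(-2, 4) - 46)² = ((-91/10 + 4 - (3 - 2)²)/(3 - 2) - 46)² = ((-91/10 + 4 - 1*1²)/1 - 46)² = (1*(-91/10 + 4 - 1*1) - 46)² = (1*(-91/10 + 4 - 1) - 46)² = (1*(-61/10) - 46)² = (-61/10 - 46)² = (-521/10)² = 271441/100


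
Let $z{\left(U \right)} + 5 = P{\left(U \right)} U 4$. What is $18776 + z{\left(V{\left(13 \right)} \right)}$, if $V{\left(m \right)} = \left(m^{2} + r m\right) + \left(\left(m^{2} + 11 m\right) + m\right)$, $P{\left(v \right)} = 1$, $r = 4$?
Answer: $20955$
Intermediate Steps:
$V{\left(m \right)} = 2 m^{2} + 16 m$ ($V{\left(m \right)} = \left(m^{2} + 4 m\right) + \left(\left(m^{2} + 11 m\right) + m\right) = \left(m^{2} + 4 m\right) + \left(m^{2} + 12 m\right) = 2 m^{2} + 16 m$)
$z{\left(U \right)} = -5 + 4 U$ ($z{\left(U \right)} = -5 + 1 U 4 = -5 + U 4 = -5 + 4 U$)
$18776 + z{\left(V{\left(13 \right)} \right)} = 18776 - \left(5 - 4 \cdot 2 \cdot 13 \left(8 + 13\right)\right) = 18776 - \left(5 - 4 \cdot 2 \cdot 13 \cdot 21\right) = 18776 + \left(-5 + 4 \cdot 546\right) = 18776 + \left(-5 + 2184\right) = 18776 + 2179 = 20955$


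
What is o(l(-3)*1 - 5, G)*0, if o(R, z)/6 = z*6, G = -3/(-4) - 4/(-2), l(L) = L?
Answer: 0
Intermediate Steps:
G = 11/4 (G = -3*(-¼) - 4*(-½) = ¾ + 2 = 11/4 ≈ 2.7500)
o(R, z) = 36*z (o(R, z) = 6*(z*6) = 6*(6*z) = 36*z)
o(l(-3)*1 - 5, G)*0 = (36*(11/4))*0 = 99*0 = 0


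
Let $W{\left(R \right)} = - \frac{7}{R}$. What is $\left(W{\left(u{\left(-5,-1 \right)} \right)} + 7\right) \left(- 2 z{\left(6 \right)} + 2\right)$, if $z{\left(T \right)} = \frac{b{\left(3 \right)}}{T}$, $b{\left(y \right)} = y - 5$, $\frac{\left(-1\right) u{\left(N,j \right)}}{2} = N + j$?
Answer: $\frac{154}{9} \approx 17.111$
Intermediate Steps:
$u{\left(N,j \right)} = - 2 N - 2 j$ ($u{\left(N,j \right)} = - 2 \left(N + j\right) = - 2 N - 2 j$)
$b{\left(y \right)} = -5 + y$
$z{\left(T \right)} = - \frac{2}{T}$ ($z{\left(T \right)} = \frac{-5 + 3}{T} = - \frac{2}{T}$)
$\left(W{\left(u{\left(-5,-1 \right)} \right)} + 7\right) \left(- 2 z{\left(6 \right)} + 2\right) = \left(- \frac{7}{\left(-2\right) \left(-5\right) - -2} + 7\right) \left(- 2 \left(- \frac{2}{6}\right) + 2\right) = \left(- \frac{7}{10 + 2} + 7\right) \left(- 2 \left(\left(-2\right) \frac{1}{6}\right) + 2\right) = \left(- \frac{7}{12} + 7\right) \left(\left(-2\right) \left(- \frac{1}{3}\right) + 2\right) = \left(\left(-7\right) \frac{1}{12} + 7\right) \left(\frac{2}{3} + 2\right) = \left(- \frac{7}{12} + 7\right) \frac{8}{3} = \frac{77}{12} \cdot \frac{8}{3} = \frac{154}{9}$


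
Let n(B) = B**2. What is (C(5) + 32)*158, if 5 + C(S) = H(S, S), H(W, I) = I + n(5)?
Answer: 9006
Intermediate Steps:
H(W, I) = 25 + I (H(W, I) = I + 5**2 = I + 25 = 25 + I)
C(S) = 20 + S (C(S) = -5 + (25 + S) = 20 + S)
(C(5) + 32)*158 = ((20 + 5) + 32)*158 = (25 + 32)*158 = 57*158 = 9006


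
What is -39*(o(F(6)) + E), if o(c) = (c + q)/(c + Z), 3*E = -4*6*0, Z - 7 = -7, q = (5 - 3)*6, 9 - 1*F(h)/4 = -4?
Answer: -48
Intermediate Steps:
F(h) = 52 (F(h) = 36 - 4*(-4) = 36 + 16 = 52)
q = 12 (q = 2*6 = 12)
Z = 0 (Z = 7 - 7 = 0)
E = 0 (E = (-4*6*0)/3 = (-24*0)/3 = (⅓)*0 = 0)
o(c) = (12 + c)/c (o(c) = (c + 12)/(c + 0) = (12 + c)/c)
-39*(o(F(6)) + E) = -39*((12 + 52)/52 + 0) = -39*((1/52)*64 + 0) = -39*(16/13 + 0) = -39*16/13 = -48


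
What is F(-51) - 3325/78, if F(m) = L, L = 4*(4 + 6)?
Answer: -205/78 ≈ -2.6282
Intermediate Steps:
L = 40 (L = 4*10 = 40)
F(m) = 40
F(-51) - 3325/78 = 40 - 3325/78 = -205/78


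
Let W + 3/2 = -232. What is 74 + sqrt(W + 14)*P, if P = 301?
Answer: 74 + 301*I*sqrt(878)/2 ≈ 74.0 + 4459.5*I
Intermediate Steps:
W = -467/2 (W = -3/2 - 232 = -467/2 ≈ -233.50)
74 + sqrt(W + 14)*P = 74 + sqrt(-467/2 + 14)*301 = 74 + sqrt(-439/2)*301 = 74 + (I*sqrt(878)/2)*301 = 74 + 301*I*sqrt(878)/2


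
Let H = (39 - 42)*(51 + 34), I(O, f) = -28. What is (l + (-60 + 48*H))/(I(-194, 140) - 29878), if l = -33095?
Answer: 45395/29906 ≈ 1.5179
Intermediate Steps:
H = -255 (H = -3*85 = -255)
(l + (-60 + 48*H))/(I(-194, 140) - 29878) = (-33095 + (-60 + 48*(-255)))/(-28 - 29878) = (-33095 + (-60 - 12240))/(-29906) = (-33095 - 12300)*(-1/29906) = -45395*(-1/29906) = 45395/29906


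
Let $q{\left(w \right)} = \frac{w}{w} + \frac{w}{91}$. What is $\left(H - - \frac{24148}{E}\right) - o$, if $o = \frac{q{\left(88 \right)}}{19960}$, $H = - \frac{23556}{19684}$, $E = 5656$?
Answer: $\frac{56609918269}{18423858440} \approx 3.0726$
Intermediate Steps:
$H = - \frac{5889}{4921}$ ($H = \left(-23556\right) \frac{1}{19684} = - \frac{5889}{4921} \approx -1.1967$)
$q{\left(w \right)} = 1 + \frac{w}{91}$ ($q{\left(w \right)} = 1 + w \frac{1}{91} = 1 + \frac{w}{91}$)
$o = \frac{179}{1816360}$ ($o = \frac{1 + \frac{1}{91} \cdot 88}{19960} = \left(1 + \frac{88}{91}\right) \frac{1}{19960} = \frac{179}{91} \cdot \frac{1}{19960} = \frac{179}{1816360} \approx 9.8549 \cdot 10^{-5}$)
$\left(H - - \frac{24148}{E}\right) - o = \left(- \frac{5889}{4921} - - \frac{24148}{5656}\right) - \frac{179}{1816360} = \left(- \frac{5889}{4921} - \left(-24148\right) \frac{1}{5656}\right) - \frac{179}{1816360} = \left(- \frac{5889}{4921} - - \frac{6037}{1414}\right) - \frac{179}{1816360} = \left(- \frac{5889}{4921} + \frac{6037}{1414}\right) - \frac{179}{1816360} = \frac{3054433}{994042} - \frac{179}{1816360} = \frac{56609918269}{18423858440}$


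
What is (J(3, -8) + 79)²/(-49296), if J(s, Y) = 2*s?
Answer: -7225/49296 ≈ -0.14656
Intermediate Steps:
(J(3, -8) + 79)²/(-49296) = (2*3 + 79)²/(-49296) = (6 + 79)²*(-1/49296) = 85²*(-1/49296) = 7225*(-1/49296) = -7225/49296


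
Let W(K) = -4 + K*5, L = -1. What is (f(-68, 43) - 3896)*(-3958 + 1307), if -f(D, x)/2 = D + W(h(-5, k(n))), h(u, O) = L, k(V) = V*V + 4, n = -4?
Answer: 9920042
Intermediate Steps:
k(V) = 4 + V² (k(V) = V² + 4 = 4 + V²)
h(u, O) = -1
W(K) = -4 + 5*K
f(D, x) = 18 - 2*D (f(D, x) = -2*(D + (-4 + 5*(-1))) = -2*(D + (-4 - 5)) = -2*(D - 9) = -2*(-9 + D) = 18 - 2*D)
(f(-68, 43) - 3896)*(-3958 + 1307) = ((18 - 2*(-68)) - 3896)*(-3958 + 1307) = ((18 + 136) - 3896)*(-2651) = (154 - 3896)*(-2651) = -3742*(-2651) = 9920042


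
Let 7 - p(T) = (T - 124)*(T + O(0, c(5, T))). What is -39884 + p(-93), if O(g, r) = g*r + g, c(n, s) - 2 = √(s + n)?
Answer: -60058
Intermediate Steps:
c(n, s) = 2 + √(n + s) (c(n, s) = 2 + √(s + n) = 2 + √(n + s))
O(g, r) = g + g*r
p(T) = 7 - T*(-124 + T) (p(T) = 7 - (T - 124)*(T + 0*(1 + (2 + √(5 + T)))) = 7 - (-124 + T)*(T + 0*(3 + √(5 + T))) = 7 - (-124 + T)*(T + 0) = 7 - (-124 + T)*T = 7 - T*(-124 + T))
-39884 + p(-93) = -39884 + (7 - 1*(-93)² + 124*(-93)) = -39884 + (7 - 1*8649 - 11532) = -39884 + (7 - 8649 - 11532) = -39884 - 20174 = -60058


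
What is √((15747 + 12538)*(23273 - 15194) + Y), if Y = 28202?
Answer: √228542717 ≈ 15118.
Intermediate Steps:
√((15747 + 12538)*(23273 - 15194) + Y) = √((15747 + 12538)*(23273 - 15194) + 28202) = √(28285*8079 + 28202) = √(228514515 + 28202) = √228542717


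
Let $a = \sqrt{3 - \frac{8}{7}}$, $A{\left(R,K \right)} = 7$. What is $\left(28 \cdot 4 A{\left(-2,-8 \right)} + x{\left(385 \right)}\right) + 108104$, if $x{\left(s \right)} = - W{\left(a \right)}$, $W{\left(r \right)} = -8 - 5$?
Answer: $108901$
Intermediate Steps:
$a = \frac{\sqrt{91}}{7}$ ($a = \sqrt{3 - \frac{8}{7}} = \sqrt{\frac{13}{7}} = \frac{\sqrt{91}}{7} \approx 1.3628$)
$W{\left(r \right)} = -13$ ($W{\left(r \right)} = -8 - 5 = -13$)
$x{\left(s \right)} = 13$ ($x{\left(s \right)} = \left(-1\right) \left(-13\right) = 13$)
$\left(28 \cdot 4 A{\left(-2,-8 \right)} + x{\left(385 \right)}\right) + 108104 = \left(28 \cdot 4 \cdot 7 + 13\right) + 108104 = \left(112 \cdot 7 + 13\right) + 108104 = \left(784 + 13\right) + 108104 = 797 + 108104 = 108901$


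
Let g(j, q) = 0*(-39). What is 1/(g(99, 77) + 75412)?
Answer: 1/75412 ≈ 1.3260e-5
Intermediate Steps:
g(j, q) = 0
1/(g(99, 77) + 75412) = 1/(0 + 75412) = 1/75412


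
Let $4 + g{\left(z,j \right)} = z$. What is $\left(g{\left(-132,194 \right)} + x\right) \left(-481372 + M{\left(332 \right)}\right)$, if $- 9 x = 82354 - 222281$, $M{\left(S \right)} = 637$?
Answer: $-7408820745$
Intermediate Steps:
$g{\left(z,j \right)} = -4 + z$
$x = \frac{139927}{9}$ ($x = - \frac{82354 - 222281}{9} = \left(- \frac{1}{9}\right) \left(-139927\right) = \frac{139927}{9} \approx 15547.0$)
$\left(g{\left(-132,194 \right)} + x\right) \left(-481372 + M{\left(332 \right)}\right) = \left(\left(-4 - 132\right) + \frac{139927}{9}\right) \left(-481372 + 637\right) = \left(-136 + \frac{139927}{9}\right) \left(-480735\right) = \frac{138703}{9} \left(-480735\right) = -7408820745$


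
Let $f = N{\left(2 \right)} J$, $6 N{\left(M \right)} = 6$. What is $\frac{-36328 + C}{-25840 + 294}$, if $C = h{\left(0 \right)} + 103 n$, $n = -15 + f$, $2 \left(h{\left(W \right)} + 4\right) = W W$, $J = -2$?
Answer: $\frac{38083}{25546} \approx 1.4908$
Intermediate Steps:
$N{\left(M \right)} = 1$ ($N{\left(M \right)} = \frac{1}{6} \cdot 6 = 1$)
$f = -2$ ($f = 1 \left(-2\right) = -2$)
$h{\left(W \right)} = -4 + \frac{W^{2}}{2}$ ($h{\left(W \right)} = -4 + \frac{W W}{2} = -4 + \frac{W^{2}}{2}$)
$n = -17$ ($n = -15 - 2 = -17$)
$C = -1755$ ($C = \left(-4 + \frac{0^{2}}{2}\right) + 103 \left(-17\right) = \left(-4 + \frac{1}{2} \cdot 0\right) - 1751 = \left(-4 + 0\right) - 1751 = -4 - 1751 = -1755$)
$\frac{-36328 + C}{-25840 + 294} = \frac{-36328 - 1755}{-25840 + 294} = - \frac{38083}{-25546} = \left(-38083\right) \left(- \frac{1}{25546}\right) = \frac{38083}{25546}$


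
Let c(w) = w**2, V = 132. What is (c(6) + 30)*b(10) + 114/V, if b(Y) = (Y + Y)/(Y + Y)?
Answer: 1471/22 ≈ 66.864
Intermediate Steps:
b(Y) = 1 (b(Y) = (2*Y)/((2*Y)) = (2*Y)*(1/(2*Y)) = 1)
(c(6) + 30)*b(10) + 114/V = (6**2 + 30)*1 + 114/132 = (36 + 30)*1 + 114*(1/132) = 66*1 + 19/22 = 66 + 19/22 = 1471/22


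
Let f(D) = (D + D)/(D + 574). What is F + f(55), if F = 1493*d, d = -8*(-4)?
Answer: 30051214/629 ≈ 47776.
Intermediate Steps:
d = 32
F = 47776 (F = 1493*32 = 47776)
f(D) = 2*D/(574 + D) (f(D) = (2*D)/(574 + D) = 2*D/(574 + D))
F + f(55) = 47776 + 2*55/(574 + 55) = 47776 + 2*55/629 = 47776 + 2*55*(1/629) = 47776 + 110/629 = 30051214/629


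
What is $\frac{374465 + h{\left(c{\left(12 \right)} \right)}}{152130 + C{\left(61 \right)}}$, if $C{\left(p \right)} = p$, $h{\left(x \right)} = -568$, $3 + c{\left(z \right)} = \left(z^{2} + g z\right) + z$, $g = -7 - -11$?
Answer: $\frac{373897}{152191} \approx 2.4568$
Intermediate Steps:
$g = 4$ ($g = -7 + 11 = 4$)
$c{\left(z \right)} = -3 + z^{2} + 5 z$ ($c{\left(z \right)} = -3 + \left(\left(z^{2} + 4 z\right) + z\right) = -3 + \left(z^{2} + 5 z\right) = -3 + z^{2} + 5 z$)
$\frac{374465 + h{\left(c{\left(12 \right)} \right)}}{152130 + C{\left(61 \right)}} = \frac{374465 - 568}{152130 + 61} = \frac{373897}{152191}$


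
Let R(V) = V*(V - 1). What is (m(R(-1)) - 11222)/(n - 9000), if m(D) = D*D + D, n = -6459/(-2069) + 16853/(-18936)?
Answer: 439426998144/352519817233 ≈ 1.2465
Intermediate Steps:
R(V) = V*(-1 + V)
n = 87438767/39178584 (n = -6459*(-1/2069) + 16853*(-1/18936) = 6459/2069 - 16853/18936 = 87438767/39178584 ≈ 2.2318)
m(D) = D + D**2 (m(D) = D**2 + D = D + D**2)
(m(R(-1)) - 11222)/(n - 9000) = ((-(-1 - 1))*(1 - (-1 - 1)) - 11222)/(87438767/39178584 - 9000) = ((-1*(-2))*(1 - 1*(-2)) - 11222)/(-352519817233/39178584) = (2*(1 + 2) - 11222)*(-39178584/352519817233) = (2*3 - 11222)*(-39178584/352519817233) = (6 - 11222)*(-39178584/352519817233) = -11216*(-39178584/352519817233) = 439426998144/352519817233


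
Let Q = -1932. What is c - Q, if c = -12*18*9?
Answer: -12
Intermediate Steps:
c = -1944 (c = -216*9 = -1944)
c - Q = -1944 - 1*(-1932) = -1944 + 1932 = -12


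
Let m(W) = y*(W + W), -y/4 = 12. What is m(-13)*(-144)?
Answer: -179712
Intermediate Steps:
y = -48 (y = -4*12 = -48)
m(W) = -96*W (m(W) = -48*(W + W) = -96*W)
m(-13)*(-144) = -96*(-13)*(-144) = 1248*(-144) = -179712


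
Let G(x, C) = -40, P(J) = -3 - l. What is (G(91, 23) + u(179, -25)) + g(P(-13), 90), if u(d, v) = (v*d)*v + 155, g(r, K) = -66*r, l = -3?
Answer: 111990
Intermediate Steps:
P(J) = 0 (P(J) = -3 - 1*(-3) = -3 + 3 = 0)
u(d, v) = 155 + d*v² (u(d, v) = (d*v)*v + 155 = d*v² + 155 = 155 + d*v²)
(G(91, 23) + u(179, -25)) + g(P(-13), 90) = (-40 + (155 + 179*(-25)²)) - 66*0 = (-40 + (155 + 179*625)) + 0 = (-40 + (155 + 111875)) + 0 = (-40 + 112030) + 0 = 111990 + 0 = 111990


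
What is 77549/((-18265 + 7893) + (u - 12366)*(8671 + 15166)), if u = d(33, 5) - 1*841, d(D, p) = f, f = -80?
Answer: -77549/316732591 ≈ -0.00024484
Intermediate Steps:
d(D, p) = -80
u = -921 (u = -80 - 1*841 = -80 - 841 = -921)
77549/((-18265 + 7893) + (u - 12366)*(8671 + 15166)) = 77549/((-18265 + 7893) + (-921 - 12366)*(8671 + 15166)) = 77549/(-10372 - 13287*23837) = 77549/(-10372 - 316722219) = 77549/(-316732591) = 77549*(-1/316732591) = -77549/316732591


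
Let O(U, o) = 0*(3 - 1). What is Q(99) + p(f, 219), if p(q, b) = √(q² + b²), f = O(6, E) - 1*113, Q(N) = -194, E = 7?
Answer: -194 + √60730 ≈ 52.435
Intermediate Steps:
O(U, o) = 0 (O(U, o) = 0*2 = 0)
f = -113 (f = 0 - 1*113 = 0 - 113 = -113)
p(q, b) = √(b² + q²)
Q(99) + p(f, 219) = -194 + √(219² + (-113)²) = -194 + √(47961 + 12769) = -194 + √60730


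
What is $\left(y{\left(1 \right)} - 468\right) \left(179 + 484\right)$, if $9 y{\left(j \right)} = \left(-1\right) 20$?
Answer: $- \frac{935272}{3} \approx -3.1176 \cdot 10^{5}$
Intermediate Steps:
$y{\left(j \right)} = - \frac{20}{9}$ ($y{\left(j \right)} = \frac{\left(-1\right) 20}{9} = \frac{1}{9} \left(-20\right) = - \frac{20}{9}$)
$\left(y{\left(1 \right)} - 468\right) \left(179 + 484\right) = \left(- \frac{20}{9} - 468\right) \left(179 + 484\right) = \left(- \frac{4232}{9}\right) 663 = - \frac{935272}{3}$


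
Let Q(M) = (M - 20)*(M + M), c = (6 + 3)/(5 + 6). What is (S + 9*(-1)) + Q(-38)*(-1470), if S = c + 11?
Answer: -71277329/11 ≈ -6.4798e+6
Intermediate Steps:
c = 9/11 ≈ 0.81818
Q(M) = 2*M*(-20 + M) (Q(M) = (-20 + M)*(2*M) = 2*M*(-20 + M))
S = 130/11 (S = 9/11 + 11 = 130/11 ≈ 11.818)
(S + 9*(-1)) + Q(-38)*(-1470) = (130/11 + 9*(-1)) + (2*(-38)*(-20 - 38))*(-1470) = (130/11 - 9) + (2*(-38)*(-58))*(-1470) = 31/11 + 4408*(-1470) = 31/11 - 6479760 = -71277329/11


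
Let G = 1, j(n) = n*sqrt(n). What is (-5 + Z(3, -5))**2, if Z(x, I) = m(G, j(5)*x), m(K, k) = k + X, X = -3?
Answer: 1189 - 240*sqrt(5) ≈ 652.34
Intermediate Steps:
j(n) = n**(3/2)
m(K, k) = -3 + k (m(K, k) = k - 3 = -3 + k)
Z(x, I) = -3 + 5*x*sqrt(5) (Z(x, I) = -3 + 5**(3/2)*x = -3 + (5*sqrt(5))*x = -3 + 5*x*sqrt(5))
(-5 + Z(3, -5))**2 = (-5 + (-3 + 5*3*sqrt(5)))**2 = (-5 + (-3 + 15*sqrt(5)))**2 = (-8 + 15*sqrt(5))**2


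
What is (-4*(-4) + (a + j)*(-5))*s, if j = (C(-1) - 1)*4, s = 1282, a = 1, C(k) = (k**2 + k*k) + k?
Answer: 14102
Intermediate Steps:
C(k) = k + 2*k**2 (C(k) = (k**2 + k**2) + k = 2*k**2 + k = k + 2*k**2)
j = 0 (j = (-(1 + 2*(-1)) - 1)*4 = (-(1 - 2) - 1)*4 = (-1*(-1) - 1)*4 = (1 - 1)*4 = 0*4 = 0)
(-4*(-4) + (a + j)*(-5))*s = (-4*(-4) + (1 + 0)*(-5))*1282 = (16 + 1*(-5))*1282 = (16 - 5)*1282 = 11*1282 = 14102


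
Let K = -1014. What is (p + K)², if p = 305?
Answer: 502681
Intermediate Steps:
(p + K)² = (305 - 1014)² = (-709)² = 502681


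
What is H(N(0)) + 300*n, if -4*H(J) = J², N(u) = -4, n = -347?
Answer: -104104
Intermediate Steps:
H(J) = -J²/4
H(N(0)) + 300*n = -¼*(-4)² + 300*(-347) = -¼*16 - 104100 = -4 - 104100 = -104104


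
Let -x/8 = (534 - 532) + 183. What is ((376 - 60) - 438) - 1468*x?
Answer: 2172518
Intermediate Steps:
x = -1480 (x = -8*((534 - 532) + 183) = -8*(2 + 183) = -8*185 = -1480)
((376 - 60) - 438) - 1468*x = ((376 - 60) - 438) - 1468*(-1480) = (316 - 438) + 2172640 = -122 + 2172640 = 2172518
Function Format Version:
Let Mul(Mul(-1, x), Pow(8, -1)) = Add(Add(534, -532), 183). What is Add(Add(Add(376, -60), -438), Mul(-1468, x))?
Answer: 2172518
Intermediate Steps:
x = -1480 (x = Mul(-8, Add(Add(534, -532), 183)) = Mul(-8, Add(2, 183)) = Mul(-8, 185) = -1480)
Add(Add(Add(376, -60), -438), Mul(-1468, x)) = Add(Add(Add(376, -60), -438), Mul(-1468, -1480)) = Add(Add(316, -438), 2172640) = Add(-122, 2172640) = 2172518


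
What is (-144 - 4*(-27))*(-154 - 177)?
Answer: 11916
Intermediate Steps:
(-144 - 4*(-27))*(-154 - 177) = (-144 + 108)*(-331) = -36*(-331) = 11916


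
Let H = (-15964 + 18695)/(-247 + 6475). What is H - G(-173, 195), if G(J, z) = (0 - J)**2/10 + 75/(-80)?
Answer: -372624229/124560 ≈ -2991.5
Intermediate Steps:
G(J, z) = -15/16 + J**2/10 (G(J, z) = (-J)**2*(1/10) + 75*(-1/80) = J**2*(1/10) - 15/16 = J**2/10 - 15/16 = -15/16 + J**2/10)
H = 2731/6228 ≈ 0.43850
H - G(-173, 195) = 2731/6228 - (-15/16 + (1/10)*(-173)**2) = 2731/6228 - (-15/16 + (1/10)*29929) = 2731/6228 - (-15/16 + 29929/10) = 2731/6228 - 1*239357/80 = 2731/6228 - 239357/80 = -372624229/124560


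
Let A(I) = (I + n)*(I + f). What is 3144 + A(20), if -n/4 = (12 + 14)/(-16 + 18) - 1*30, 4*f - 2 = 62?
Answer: 6312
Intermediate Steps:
f = 16 (f = ½ + (¼)*62 = ½ + 31/2 = 16)
n = 68 (n = -4*((12 + 14)/(-16 + 18) - 1*30) = -4*(26/2 - 30) = -4*(26*(½) - 30) = -4*(13 - 30) = -4*(-17) = 68)
A(I) = (16 + I)*(68 + I) (A(I) = (I + 68)*(I + 16) = (68 + I)*(16 + I) = (16 + I)*(68 + I))
3144 + A(20) = 3144 + (1088 + 20² + 84*20) = 3144 + (1088 + 400 + 1680) = 3144 + 3168 = 6312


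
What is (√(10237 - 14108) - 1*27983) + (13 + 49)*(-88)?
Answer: -33439 + 7*I*√79 ≈ -33439.0 + 62.217*I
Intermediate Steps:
(√(10237 - 14108) - 1*27983) + (13 + 49)*(-88) = (√(-3871) - 27983) + 62*(-88) = (7*I*√79 - 27983) - 5456 = (-27983 + 7*I*√79) - 5456 = -33439 + 7*I*√79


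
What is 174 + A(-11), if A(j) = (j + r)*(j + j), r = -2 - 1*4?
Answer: 548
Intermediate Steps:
r = -6 (r = -2 - 4 = -6)
A(j) = 2*j*(-6 + j) (A(j) = (j - 6)*(j + j) = (-6 + j)*(2*j) = 2*j*(-6 + j))
174 + A(-11) = 174 + 2*(-11)*(-6 - 11) = 174 + 2*(-11)*(-17) = 174 + 374 = 548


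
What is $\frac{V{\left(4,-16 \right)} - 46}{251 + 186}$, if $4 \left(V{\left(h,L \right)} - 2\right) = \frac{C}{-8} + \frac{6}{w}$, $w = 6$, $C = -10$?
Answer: $- \frac{695}{6992} \approx -0.099399$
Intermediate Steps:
$V{\left(h,L \right)} = \frac{41}{16}$ ($V{\left(h,L \right)} = 2 + \frac{- \frac{10}{-8} + \frac{6}{6}}{4} = 2 + \frac{\left(-10\right) \left(- \frac{1}{8}\right) + 6 \cdot \frac{1}{6}}{4} = 2 + \frac{\frac{5}{4} + 1}{4} = 2 + \frac{1}{4} \cdot \frac{9}{4} = 2 + \frac{9}{16} = \frac{41}{16}$)
$\frac{V{\left(4,-16 \right)} - 46}{251 + 186} = \frac{\frac{41}{16} - 46}{251 + 186} = - \frac{695}{16 \cdot 437} = \left(- \frac{695}{16}\right) \frac{1}{437} = - \frac{695}{6992}$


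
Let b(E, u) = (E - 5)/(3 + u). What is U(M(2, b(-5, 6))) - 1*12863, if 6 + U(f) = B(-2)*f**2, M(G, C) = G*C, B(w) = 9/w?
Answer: -116021/9 ≈ -12891.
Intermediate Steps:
b(E, u) = (-5 + E)/(3 + u)
M(G, C) = C*G
U(f) = -6 - 9*f**2/2 (U(f) = -6 + (9/(-2))*f**2 = -6 + (9*(-1/2))*f**2 = -6 - 9*f**2/2)
U(M(2, b(-5, 6))) - 1*12863 = (-6 - 9*4*(-5 - 5)**2/(3 + 6)**2/2) - 1*12863 = (-6 - 9*((-10/9)*2)**2/2) - 12863 = (-6 - 9*(((1/9)*(-10))*2)**2/2) - 12863 = (-6 - 9*(-10/9*2)**2/2) - 12863 = (-6 - 9*(-20/9)**2/2) - 12863 = (-6 - 9/2*400/81) - 12863 = (-6 - 200/9) - 12863 = -254/9 - 12863 = -116021/9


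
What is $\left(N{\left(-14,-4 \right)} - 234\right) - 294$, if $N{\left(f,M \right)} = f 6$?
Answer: $-612$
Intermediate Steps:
$N{\left(f,M \right)} = 6 f$
$\left(N{\left(-14,-4 \right)} - 234\right) - 294 = \left(6 \left(-14\right) - 234\right) - 294 = \left(-84 - 234\right) - 294 = -318 - 294 = -612$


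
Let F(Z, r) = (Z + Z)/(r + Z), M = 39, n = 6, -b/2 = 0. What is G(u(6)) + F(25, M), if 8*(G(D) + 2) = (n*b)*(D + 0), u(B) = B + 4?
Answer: -39/32 ≈ -1.2188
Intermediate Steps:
b = 0 (b = -2*0 = 0)
u(B) = 4 + B
F(Z, r) = 2*Z/(Z + r) (F(Z, r) = (2*Z)/(Z + r) = 2*Z/(Z + r))
G(D) = -2 (G(D) = -2 + ((6*0)*(D + 0))/8 = -2 + (0*D)/8 = -2 + (⅛)*0 = -2 + 0 = -2)
G(u(6)) + F(25, M) = -2 + 2*25/(25 + 39) = -2 + 2*25/64 = -2 + 2*25*(1/64) = -2 + 25/32 = -39/32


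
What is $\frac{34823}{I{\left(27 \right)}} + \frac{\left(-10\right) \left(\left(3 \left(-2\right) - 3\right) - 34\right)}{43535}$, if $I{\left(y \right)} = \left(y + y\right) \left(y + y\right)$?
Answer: $\frac{303454637}{25389612} \approx 11.952$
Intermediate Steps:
$I{\left(y \right)} = 4 y^{2}$ ($I{\left(y \right)} = 2 y 2 y = 4 y^{2}$)
$\frac{34823}{I{\left(27 \right)}} + \frac{\left(-10\right) \left(\left(3 \left(-2\right) - 3\right) - 34\right)}{43535} = \frac{34823}{4 \cdot 27^{2}} + \frac{\left(-10\right) \left(\left(3 \left(-2\right) - 3\right) - 34\right)}{43535} = \frac{34823}{4 \cdot 729} + - 10 \left(\left(-6 - 3\right) - 34\right) \frac{1}{43535} = \frac{34823}{2916} + - 10 \left(-9 - 34\right) \frac{1}{43535} = 34823 \cdot \frac{1}{2916} + \left(-10\right) \left(-43\right) \frac{1}{43535} = \frac{34823}{2916} + 430 \cdot \frac{1}{43535} = \frac{34823}{2916} + \frac{86}{8707} = \frac{303454637}{25389612}$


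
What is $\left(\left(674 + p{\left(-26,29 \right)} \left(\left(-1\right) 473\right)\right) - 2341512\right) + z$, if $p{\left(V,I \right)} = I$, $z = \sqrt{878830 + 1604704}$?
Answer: $-2354555 + \sqrt{2483534} \approx -2.353 \cdot 10^{6}$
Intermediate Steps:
$z = \sqrt{2483534} \approx 1575.9$
$\left(\left(674 + p{\left(-26,29 \right)} \left(\left(-1\right) 473\right)\right) - 2341512\right) + z = \left(\left(674 + 29 \left(\left(-1\right) 473\right)\right) - 2341512\right) + \sqrt{2483534} = \left(\left(674 + 29 \left(-473\right)\right) - 2341512\right) + \sqrt{2483534} = \left(\left(674 - 13717\right) - 2341512\right) + \sqrt{2483534} = \left(-13043 - 2341512\right) + \sqrt{2483534} = -2354555 + \sqrt{2483534}$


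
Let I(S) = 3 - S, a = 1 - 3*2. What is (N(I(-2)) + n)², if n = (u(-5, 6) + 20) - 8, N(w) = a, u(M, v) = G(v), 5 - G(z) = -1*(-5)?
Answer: 49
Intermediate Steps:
G(z) = 0 (G(z) = 5 - (-1)*(-5) = 5 - 1*5 = 5 - 5 = 0)
u(M, v) = 0
a = -5 (a = 1 - 6 = -5)
N(w) = -5
n = 12 (n = (0 + 20) - 8 = 20 - 8 = 12)
(N(I(-2)) + n)² = (-5 + 12)² = 7² = 49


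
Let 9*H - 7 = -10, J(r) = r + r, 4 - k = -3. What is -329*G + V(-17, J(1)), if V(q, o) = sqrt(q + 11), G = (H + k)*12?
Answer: -26320 + I*sqrt(6) ≈ -26320.0 + 2.4495*I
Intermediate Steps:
k = 7 (k = 4 - 1*(-3) = 4 + 3 = 7)
J(r) = 2*r
H = -1/3 (H = 7/9 + (1/9)*(-10) = 7/9 - 10/9 = -1/3 ≈ -0.33333)
G = 80 (G = (-1/3 + 7)*12 = (20/3)*12 = 80)
V(q, o) = sqrt(11 + q)
-329*G + V(-17, J(1)) = -329*80 + sqrt(11 - 17) = -26320 + sqrt(-6) = -26320 + I*sqrt(6)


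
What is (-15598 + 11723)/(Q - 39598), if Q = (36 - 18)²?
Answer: 3875/39274 ≈ 0.098666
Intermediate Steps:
Q = 324 (Q = 18² = 324)
(-15598 + 11723)/(Q - 39598) = (-15598 + 11723)/(324 - 39598) = -3875/(-39274) = -3875*(-1/39274) = 3875/39274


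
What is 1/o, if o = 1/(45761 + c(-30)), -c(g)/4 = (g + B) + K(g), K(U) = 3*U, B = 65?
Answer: 45981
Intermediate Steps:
c(g) = -260 - 16*g (c(g) = -4*((g + 65) + 3*g) = -4*((65 + g) + 3*g) = -4*(65 + 4*g) = -260 - 16*g)
o = 1/45981 (o = 1/(45761 + (-260 - 16*(-30))) = 1/(45761 + (-260 + 480)) = 1/(45761 + 220) = 1/45981 ≈ 2.1748e-5)
1/o = 1/(1/45981) = 45981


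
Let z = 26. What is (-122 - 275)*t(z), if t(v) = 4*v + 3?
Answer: -42479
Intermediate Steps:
t(v) = 3 + 4*v
(-122 - 275)*t(z) = (-122 - 275)*(3 + 4*26) = -397*(3 + 104) = -397*107 = -42479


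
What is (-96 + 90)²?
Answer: 36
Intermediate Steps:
(-96 + 90)² = (-6)² = 36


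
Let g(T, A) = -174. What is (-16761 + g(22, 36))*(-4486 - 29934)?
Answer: 582902700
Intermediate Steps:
(-16761 + g(22, 36))*(-4486 - 29934) = (-16761 - 174)*(-4486 - 29934) = -16935*(-34420) = 582902700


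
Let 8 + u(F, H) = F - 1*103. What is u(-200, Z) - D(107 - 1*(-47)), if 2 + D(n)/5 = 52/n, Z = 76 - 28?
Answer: -23307/77 ≈ -302.69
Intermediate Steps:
Z = 48
u(F, H) = -111 + F (u(F, H) = -8 + (F - 1*103) = -8 + (F - 103) = -8 + (-103 + F) = -111 + F)
D(n) = -10 + 260/n (D(n) = -10 + 5*(52/n) = -10 + 260/n)
u(-200, Z) - D(107 - 1*(-47)) = (-111 - 200) - (-10 + 260/(107 - 1*(-47))) = -311 - (-10 + 260/(107 + 47)) = -311 - (-10 + 260/154) = -311 - (-10 + 260*(1/154)) = -311 - (-10 + 130/77) = -311 - 1*(-640/77) = -311 + 640/77 = -23307/77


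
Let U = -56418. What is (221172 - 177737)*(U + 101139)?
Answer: 1942456635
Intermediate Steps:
(221172 - 177737)*(U + 101139) = (221172 - 177737)*(-56418 + 101139) = 43435*44721 = 1942456635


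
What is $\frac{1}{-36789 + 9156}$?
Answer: $- \frac{1}{27633} \approx -3.6189 \cdot 10^{-5}$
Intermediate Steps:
$\frac{1}{-36789 + 9156} = \frac{1}{-27633} = - \frac{1}{27633}$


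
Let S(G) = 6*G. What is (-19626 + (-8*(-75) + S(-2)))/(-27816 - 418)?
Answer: 501/743 ≈ 0.67429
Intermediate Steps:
(-19626 + (-8*(-75) + S(-2)))/(-27816 - 418) = (-19626 + (-8*(-75) + 6*(-2)))/(-27816 - 418) = (-19626 + (600 - 12))/(-28234) = (-19626 + 588)*(-1/28234) = -19038*(-1/28234) = 501/743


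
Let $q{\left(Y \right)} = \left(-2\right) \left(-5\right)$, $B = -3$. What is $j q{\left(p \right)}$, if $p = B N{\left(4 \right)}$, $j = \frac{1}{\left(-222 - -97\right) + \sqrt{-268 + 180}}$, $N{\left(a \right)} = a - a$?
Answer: $- \frac{1250}{15713} - \frac{20 i \sqrt{22}}{15713} \approx -0.079552 - 0.0059701 i$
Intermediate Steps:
$N{\left(a \right)} = 0$
$j = \frac{1}{-125 + 2 i \sqrt{22}}$ ($j = \frac{1}{\left(-222 + 97\right) + \sqrt{-88}} = \frac{1}{-125 + 2 i \sqrt{22}} \approx -0.0079552 - 0.00059701 i$)
$p = 0$ ($p = \left(-3\right) 0 = 0$)
$q{\left(Y \right)} = 10$
$j q{\left(p \right)} = \left(- \frac{125}{15713} - \frac{2 i \sqrt{22}}{15713}\right) 10 = - \frac{1250}{15713} - \frac{20 i \sqrt{22}}{15713}$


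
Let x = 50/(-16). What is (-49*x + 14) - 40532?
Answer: -322919/8 ≈ -40365.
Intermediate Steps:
x = -25/8 (x = 50*(-1/16) = -25/8 ≈ -3.1250)
(-49*x + 14) - 40532 = (-49*(-25/8) + 14) - 40532 = (1225/8 + 14) - 40532 = 1337/8 - 40532 = -322919/8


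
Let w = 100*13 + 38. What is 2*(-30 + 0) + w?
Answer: 1278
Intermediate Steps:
w = 1338 (w = 1300 + 38 = 1338)
2*(-30 + 0) + w = 2*(-30 + 0) + 1338 = 2*(-30) + 1338 = -60 + 1338 = 1278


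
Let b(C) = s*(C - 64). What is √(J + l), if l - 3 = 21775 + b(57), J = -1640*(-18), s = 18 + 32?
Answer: 2*√12737 ≈ 225.72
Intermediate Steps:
s = 50
b(C) = -3200 + 50*C (b(C) = 50*(C - 64) = 50*(-64 + C) = -3200 + 50*C)
J = 29520
l = 21428 (l = 3 + (21775 + (-3200 + 50*57)) = 3 + (21775 + (-3200 + 2850)) = 3 + (21775 - 350) = 3 + 21425 = 21428)
√(J + l) = √(29520 + 21428) = √50948 = 2*√12737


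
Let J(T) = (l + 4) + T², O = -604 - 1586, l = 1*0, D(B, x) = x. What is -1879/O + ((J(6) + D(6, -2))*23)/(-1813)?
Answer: 1492567/3970470 ≈ 0.37592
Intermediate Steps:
l = 0
O = -2190
J(T) = 4 + T² (J(T) = (0 + 4) + T² = 4 + T²)
-1879/O + ((J(6) + D(6, -2))*23)/(-1813) = -1879/(-2190) + (((4 + 6²) - 2)*23)/(-1813) = -1879*(-1/2190) + (((4 + 36) - 2)*23)*(-1/1813) = 1879/2190 + ((40 - 2)*23)*(-1/1813) = 1879/2190 + (38*23)*(-1/1813) = 1879/2190 + 874*(-1/1813) = 1879/2190 - 874/1813 = 1492567/3970470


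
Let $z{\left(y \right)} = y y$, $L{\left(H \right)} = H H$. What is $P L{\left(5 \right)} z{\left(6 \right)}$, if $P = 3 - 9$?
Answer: $-5400$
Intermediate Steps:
$P = -6$ ($P = 3 - 9 = -6$)
$L{\left(H \right)} = H^{2}$
$z{\left(y \right)} = y^{2}$
$P L{\left(5 \right)} z{\left(6 \right)} = - 6 \cdot 5^{2} \cdot 6^{2} = \left(-6\right) 25 \cdot 36 = \left(-150\right) 36 = -5400$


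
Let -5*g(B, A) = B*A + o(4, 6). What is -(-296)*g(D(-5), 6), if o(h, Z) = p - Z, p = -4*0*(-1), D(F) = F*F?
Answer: -42624/5 ≈ -8524.8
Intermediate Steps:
D(F) = F²
p = 0 (p = 0*(-1) = 0)
o(h, Z) = -Z (o(h, Z) = 0 - Z = -Z)
g(B, A) = 6/5 - A*B/5 (g(B, A) = -(B*A - 1*6)/5 = -(A*B - 6)/5 = -(-6 + A*B)/5 = 6/5 - A*B/5)
-(-296)*g(D(-5), 6) = -(-296)*(6/5 - ⅕*6*(-5)²) = -(-296)*(6/5 - ⅕*6*25) = -(-296)*(6/5 - 30) = -(-296)*(-144)/5 = -148*288/5 = -42624/5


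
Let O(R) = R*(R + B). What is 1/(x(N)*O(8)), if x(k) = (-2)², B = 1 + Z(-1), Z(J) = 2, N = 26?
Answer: 1/352 ≈ 0.0028409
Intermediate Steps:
B = 3 (B = 1 + 2 = 3)
O(R) = R*(3 + R) (O(R) = R*(R + 3) = R*(3 + R))
x(k) = 4
1/(x(N)*O(8)) = 1/(4*((8*(3 + 8)))) = 1/(4*((8*11))) = (¼)/88 = (¼)*(1/88) = 1/352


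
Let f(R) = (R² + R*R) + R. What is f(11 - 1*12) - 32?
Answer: -31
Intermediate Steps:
f(R) = R + 2*R² (f(R) = (R² + R²) + R = 2*R² + R = R + 2*R²)
f(11 - 1*12) - 32 = (11 - 1*12)*(1 + 2*(11 - 1*12)) - 32 = (11 - 12)*(1 + 2*(11 - 12)) - 32 = -(1 + 2*(-1)) - 32 = -(1 - 2) - 32 = -1*(-1) - 32 = 1 - 32 = -31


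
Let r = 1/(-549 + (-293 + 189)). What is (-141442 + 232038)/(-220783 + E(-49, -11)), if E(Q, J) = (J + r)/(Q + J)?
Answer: -887387820/2162567689 ≈ -0.41034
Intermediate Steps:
r = -1/653 (r = 1/(-549 - 104) = 1/(-653) = -1/653 ≈ -0.0015314)
E(Q, J) = (-1/653 + J)/(J + Q) (E(Q, J) = (J - 1/653)/(Q + J) = (-1/653 + J)/(J + Q))
(-141442 + 232038)/(-220783 + E(-49, -11)) = (-141442 + 232038)/(-220783 + (-1/653 - 11)/(-11 - 49)) = 90596/(-220783 - 7184/653/(-60)) = 90596/(-220783 - 1/60*(-7184/653)) = 90596/(-220783 + 1796/9795) = 90596/(-2162567689/9795) = 90596*(-9795/2162567689) = -887387820/2162567689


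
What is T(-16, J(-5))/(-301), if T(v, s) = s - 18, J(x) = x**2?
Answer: -1/43 ≈ -0.023256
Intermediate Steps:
T(v, s) = -18 + s
T(-16, J(-5))/(-301) = (-18 + (-5)**2)/(-301) = (-18 + 25)*(-1/301) = 7*(-1/301) = -1/43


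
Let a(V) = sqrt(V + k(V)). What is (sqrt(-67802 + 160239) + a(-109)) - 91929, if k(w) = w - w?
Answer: -91929 + sqrt(92437) + I*sqrt(109) ≈ -91625.0 + 10.44*I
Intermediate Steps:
k(w) = 0
a(V) = sqrt(V) (a(V) = sqrt(V + 0) = sqrt(V))
(sqrt(-67802 + 160239) + a(-109)) - 91929 = (sqrt(-67802 + 160239) + sqrt(-109)) - 91929 = (sqrt(92437) + I*sqrt(109)) - 91929 = -91929 + sqrt(92437) + I*sqrt(109)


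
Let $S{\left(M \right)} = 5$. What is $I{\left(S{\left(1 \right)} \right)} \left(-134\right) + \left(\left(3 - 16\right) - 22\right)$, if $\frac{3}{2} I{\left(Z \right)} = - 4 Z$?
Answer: $\frac{5255}{3} \approx 1751.7$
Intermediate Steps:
$I{\left(Z \right)} = - \frac{8 Z}{3}$ ($I{\left(Z \right)} = \frac{2 \left(- 4 Z\right)}{3} = - \frac{8 Z}{3}$)
$I{\left(S{\left(1 \right)} \right)} \left(-134\right) + \left(\left(3 - 16\right) - 22\right) = \left(- \frac{8}{3}\right) 5 \left(-134\right) + \left(\left(3 - 16\right) - 22\right) = \left(- \frac{40}{3}\right) \left(-134\right) - 35 = \frac{5360}{3} - 35 = \frac{5255}{3}$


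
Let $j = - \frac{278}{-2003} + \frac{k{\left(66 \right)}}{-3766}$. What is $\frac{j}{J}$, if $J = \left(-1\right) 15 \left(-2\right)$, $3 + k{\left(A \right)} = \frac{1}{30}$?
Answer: $\frac{31586707}{6788968200} \approx 0.0046526$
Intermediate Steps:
$k{\left(A \right)} = - \frac{89}{30}$ ($k{\left(A \right)} = -3 + \frac{1}{30} = - \frac{89}{30}$)
$J = 30$ ($J = \left(-15\right) \left(-2\right) = 30$)
$j = \frac{31586707}{226298940}$ ($j = - \frac{278}{-2003} - \frac{89}{30 \left(-3766\right)} = \left(-278\right) \left(- \frac{1}{2003}\right) - - \frac{89}{112980} = \frac{278}{2003} + \frac{89}{112980} = \frac{31586707}{226298940} \approx 0.13958$)
$\frac{j}{J} = \frac{31586707}{226298940 \cdot 30} = \frac{31586707}{226298940} \cdot \frac{1}{30} = \frac{31586707}{6788968200}$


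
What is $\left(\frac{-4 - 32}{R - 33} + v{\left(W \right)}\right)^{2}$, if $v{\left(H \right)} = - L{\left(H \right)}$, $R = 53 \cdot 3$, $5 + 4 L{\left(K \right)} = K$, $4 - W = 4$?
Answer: $\frac{729}{784} \approx 0.92985$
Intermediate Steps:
$W = 0$ ($W = 4 - 4 = 0$)
$L{\left(K \right)} = - \frac{5}{4} + \frac{K}{4}$
$R = 159$
$v{\left(H \right)} = \frac{5}{4} - \frac{H}{4}$ ($v{\left(H \right)} = - (- \frac{5}{4} + \frac{H}{4}) = \frac{5}{4} - \frac{H}{4}$)
$\left(\frac{-4 - 32}{R - 33} + v{\left(W \right)}\right)^{2} = \left(\frac{-4 - 32}{159 - 33} + \left(\frac{5}{4} - 0\right)\right)^{2} = \left(- \frac{36}{126} + \left(\frac{5}{4} + 0\right)\right)^{2} = \left(\left(-36\right) \frac{1}{126} + \frac{5}{4}\right)^{2} = \left(- \frac{2}{7} + \frac{5}{4}\right)^{2} = \left(\frac{27}{28}\right)^{2} = \frac{729}{784}$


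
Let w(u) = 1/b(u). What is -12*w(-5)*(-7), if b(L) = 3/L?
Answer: -140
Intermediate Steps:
w(u) = u/3 (w(u) = 1/(3/u) = u/3)
-12*w(-5)*(-7) = -4*(-5)*(-7) = -12*(-5/3)*(-7) = 20*(-7) = -140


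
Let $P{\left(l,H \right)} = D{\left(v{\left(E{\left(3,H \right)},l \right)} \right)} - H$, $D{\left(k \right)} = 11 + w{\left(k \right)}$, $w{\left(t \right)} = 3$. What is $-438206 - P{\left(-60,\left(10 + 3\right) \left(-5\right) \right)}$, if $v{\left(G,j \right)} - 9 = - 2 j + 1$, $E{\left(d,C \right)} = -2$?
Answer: $-438285$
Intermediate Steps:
$v{\left(G,j \right)} = 10 - 2 j$ ($v{\left(G,j \right)} = 9 - \left(-1 + 2 j\right) = 10 - 2 j$)
$D{\left(k \right)} = 14$ ($D{\left(k \right)} = 11 + 3 = 14$)
$P{\left(l,H \right)} = 14 - H$
$-438206 - P{\left(-60,\left(10 + 3\right) \left(-5\right) \right)} = -438206 - \left(14 - \left(10 + 3\right) \left(-5\right)\right) = -438206 - \left(14 - 13 \left(-5\right)\right) = -438206 - \left(14 - -65\right) = -438206 - \left(14 + 65\right) = -438206 - 79 = -438285$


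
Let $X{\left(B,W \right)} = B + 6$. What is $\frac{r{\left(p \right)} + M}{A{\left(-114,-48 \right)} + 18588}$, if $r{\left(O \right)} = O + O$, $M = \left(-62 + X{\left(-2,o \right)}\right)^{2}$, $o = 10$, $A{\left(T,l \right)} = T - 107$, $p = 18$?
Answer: $\frac{3400}{18367} \approx 0.18511$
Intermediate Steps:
$A{\left(T,l \right)} = -107 + T$
$X{\left(B,W \right)} = 6 + B$
$M = 3364$ ($M = \left(-62 + \left(6 - 2\right)\right)^{2} = \left(-62 + 4\right)^{2} = \left(-58\right)^{2} = 3364$)
$r{\left(O \right)} = 2 O$
$\frac{r{\left(p \right)} + M}{A{\left(-114,-48 \right)} + 18588} = \frac{2 \cdot 18 + 3364}{\left(-107 - 114\right) + 18588} = \frac{36 + 3364}{-221 + 18588} = \frac{3400}{18367}$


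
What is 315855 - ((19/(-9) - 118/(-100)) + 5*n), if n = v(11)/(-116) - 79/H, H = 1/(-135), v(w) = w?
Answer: 6852069677/26100 ≈ 2.6253e+5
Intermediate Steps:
H = -1/135 ≈ -0.0074074
n = 1237129/116 (n = 11/(-116) - 79/(-1/135) = 11*(-1/116) - 79*(-135) = -11/116 + 10665 = 1237129/116 ≈ 10665.)
315855 - ((19/(-9) - 118/(-100)) + 5*n) = 315855 - ((19/(-9) - 118/(-100)) + 5*(1237129/116)) = 315855 - ((19*(-⅑) - 118*(-1/100)) + 6185645/116) = 315855 - ((-19/9 + 59/50) + 6185645/116) = 315855 - (-419/450 + 6185645/116) = 315855 - 1*1391745823/26100 = 315855 - 1391745823/26100 = 6852069677/26100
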